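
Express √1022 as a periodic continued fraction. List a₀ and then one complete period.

[31; 1, 30, 1, 62]

a₀ = ⌊√1022⌋ = 31.
With m₀=0, d₀=1 and mₖ₊₁ = dₖaₖ − mₖ, dₖ₊₁ = (n − mₖ₊₁²)/dₖ, aₖ₊₁ = ⌊(a₀+mₖ₊₁)/dₖ₊₁⌋:
  k=1: m=31, d=61, a=1
  k=2: m=30, d=2, a=30
  k=3: m=30, d=61, a=1
  k=4: m=31, d=1, a=62
d=1 and a=2a₀=62 at k=4, so the next step gives (m, d) = (31, 61) again — its k=1 value — and the period has length 4.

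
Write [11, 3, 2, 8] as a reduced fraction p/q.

Using pₖ = aₖpₖ₋₁ + pₖ₋₂ and qₖ = aₖqₖ₋₁ + qₖ₋₂:
  k=0: a=11, p=11, q=1
  k=1: a=3, p=34, q=3
  k=2: a=2, p=79, q=7
  k=3: a=8, p=666, q=59

666/59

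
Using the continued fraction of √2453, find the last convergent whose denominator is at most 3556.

√2453 = [49; 1, 1, 8, 1, 1, 98, …] (period length 6).
Convergents:
  p_0/q_0 = 49/1
  p_1/q_1 = 50/1
  p_2/q_2 = 99/2
  p_3/q_3 = 842/17
  p_4/q_4 = 941/19
  p_5/q_5 = 1783/36
  p_6/q_6 = 175675/3547
  p_7/q_7 = 177458/3583
q_6 = 3547 ≤ 3556 < 3583 = q_7, so the answer is 175675/3547.

175675/3547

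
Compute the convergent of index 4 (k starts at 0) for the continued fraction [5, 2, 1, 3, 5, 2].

311/58

Using pₖ = aₖpₖ₋₁ + pₖ₋₂, qₖ = aₖqₖ₋₁ + qₖ₋₂ (with p₋₁=1, p₋₂=0, q₋₁=0, q₋₂=1):
  k=0: a=5, p=5, q=1
  k=1: a=2, p=11, q=2
  k=2: a=1, p=16, q=3
  k=3: a=3, p=59, q=11
  k=4: a=5, p=311, q=58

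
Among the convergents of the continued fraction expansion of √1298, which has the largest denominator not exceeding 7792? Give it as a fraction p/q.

√1298 = [36; 36, 72, …] (period length 2).
Convergents:
  p_0/q_0 = 36/1
  p_1/q_1 = 1297/36
  p_2/q_2 = 93420/2593
  p_3/q_3 = 3364417/93384
q_2 = 2593 ≤ 7792 < 93384 = q_3, so the answer is 93420/2593.

93420/2593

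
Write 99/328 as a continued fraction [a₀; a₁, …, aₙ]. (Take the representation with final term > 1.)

99 = 0*328 + 99
328 = 3*99 + 31
99 = 3*31 + 6
31 = 5*6 + 1
6 = 6*1 + 0  (stop)
So 99/328 = [0; 3, 3, 5, 6].

[0; 3, 3, 5, 6]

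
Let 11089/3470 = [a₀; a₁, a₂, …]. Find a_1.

11089 = 3·3470 + 679   →  a_0 = 3
3470 = 5·679 + 75   →  a_1 = 5

5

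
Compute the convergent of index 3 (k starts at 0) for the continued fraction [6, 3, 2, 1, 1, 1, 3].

Using pₖ = aₖpₖ₋₁ + pₖ₋₂, qₖ = aₖqₖ₋₁ + qₖ₋₂ (with p₋₁=1, p₋₂=0, q₋₁=0, q₋₂=1):
  k=0: a=6, p=6, q=1
  k=1: a=3, p=19, q=3
  k=2: a=2, p=44, q=7
  k=3: a=1, p=63, q=10

63/10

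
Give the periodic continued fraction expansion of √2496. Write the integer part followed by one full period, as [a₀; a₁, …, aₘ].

[49; 1, 23, 1, 98]

a₀ = ⌊√2496⌋ = 49.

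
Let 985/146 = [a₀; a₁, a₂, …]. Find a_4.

17

985 = 6·146 + 109   →  a_0 = 6
146 = 1·109 + 37   →  a_1 = 1
109 = 2·37 + 35   →  a_2 = 2
37 = 1·35 + 2   →  a_3 = 1
35 = 17·2 + 1   →  a_4 = 17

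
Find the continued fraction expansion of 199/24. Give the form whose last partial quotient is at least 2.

[8; 3, 2, 3]

199 = 8×24 + 7
24 = 3×7 + 3
7 = 2×3 + 1
3 = 3×1 + 0  (stop)
So 199/24 = [8; 3, 2, 3].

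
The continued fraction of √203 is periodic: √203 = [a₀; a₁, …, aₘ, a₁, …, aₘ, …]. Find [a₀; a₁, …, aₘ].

[14; 4, 28]

a₀ = ⌊√203⌋ = 14.
With m₀=0, d₀=1 and mₖ₊₁ = dₖaₖ − mₖ, dₖ₊₁ = (n − mₖ₊₁²)/dₖ, aₖ₊₁ = ⌊(a₀+mₖ₊₁)/dₖ₊₁⌋:
  k=1: m=14, d=7, a=4
  k=2: m=14, d=1, a=28
d=1 and a=2a₀=28 at k=2, so the next step gives (m, d) = (14, 7) again — its k=1 value — and the period has length 2.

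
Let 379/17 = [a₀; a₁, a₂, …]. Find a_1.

379 = 22·17 + 5   →  a_0 = 22
17 = 3·5 + 2   →  a_1 = 3

3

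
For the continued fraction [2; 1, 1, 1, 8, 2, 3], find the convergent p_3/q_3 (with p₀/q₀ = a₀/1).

8/3

Using pₖ = aₖpₖ₋₁ + pₖ₋₂, qₖ = aₖqₖ₋₁ + qₖ₋₂ (with p₋₁=1, p₋₂=0, q₋₁=0, q₋₂=1):
  k=0: a=2, p=2, q=1
  k=1: a=1, p=3, q=1
  k=2: a=1, p=5, q=2
  k=3: a=1, p=8, q=3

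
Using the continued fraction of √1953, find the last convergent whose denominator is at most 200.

√1953 = [44; 5, 5, 3, 12, 3, 5, 5, 88, …] (period length 8).
Convergents:
  p_0/q_0 = 44/1
  p_1/q_1 = 221/5
  p_2/q_2 = 1149/26
  p_3/q_3 = 3668/83
  p_4/q_4 = 45165/1022
q_3 = 83 ≤ 200 < 1022 = q_4, so the answer is 3668/83.

3668/83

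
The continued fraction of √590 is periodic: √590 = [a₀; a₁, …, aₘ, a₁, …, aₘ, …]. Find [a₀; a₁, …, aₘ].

[24; 3, 2, 4, 2, 3, 48]

a₀ = ⌊√590⌋ = 24.
With m₀=0, d₀=1 and mₖ₊₁ = dₖaₖ − mₖ, dₖ₊₁ = (n − mₖ₊₁²)/dₖ, aₖ₊₁ = ⌊(a₀+mₖ₊₁)/dₖ₊₁⌋:
  k=1: m=24, d=14, a=3
  k=2: m=18, d=19, a=2
  k=3: m=20, d=10, a=4
  k=4: m=20, d=19, a=2
  k=5: m=18, d=14, a=3
  k=6: m=24, d=1, a=48
d=1 and a=2a₀=48 at k=6, so the next step gives (m, d) = (24, 14) again — its k=1 value — and the period has length 6.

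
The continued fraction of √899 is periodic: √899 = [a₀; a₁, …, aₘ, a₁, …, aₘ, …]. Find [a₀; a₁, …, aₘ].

a₀ = ⌊√899⌋ = 29.

[29; 1, 58]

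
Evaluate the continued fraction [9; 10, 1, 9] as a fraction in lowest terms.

Using pₖ = aₖpₖ₋₁ + pₖ₋₂ and qₖ = aₖqₖ₋₁ + qₖ₋₂:
  k=0: a=9, p=9, q=1
  k=1: a=10, p=91, q=10
  k=2: a=1, p=100, q=11
  k=3: a=9, p=991, q=109

991/109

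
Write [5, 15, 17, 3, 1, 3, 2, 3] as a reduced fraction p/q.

Using pₖ = aₖpₖ₋₁ + pₖ₋₂ and qₖ = aₖqₖ₋₁ + qₖ₋₂:
  k=0: a=5, p=5, q=1
  k=1: a=15, p=76, q=15
  k=2: a=17, p=1297, q=256
  k=3: a=3, p=3967, q=783
  k=4: a=1, p=5264, q=1039
  k=5: a=3, p=19759, q=3900
  k=6: a=2, p=44782, q=8839
  k=7: a=3, p=154105, q=30417

154105/30417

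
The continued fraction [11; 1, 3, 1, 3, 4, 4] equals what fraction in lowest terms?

Using pₖ = aₖpₖ₋₁ + pₖ₋₂ and qₖ = aₖqₖ₋₁ + qₖ₋₂:
  k=0: a=11, p=11, q=1
  k=1: a=1, p=12, q=1
  k=2: a=3, p=47, q=4
  k=3: a=1, p=59, q=5
  k=4: a=3, p=224, q=19
  k=5: a=4, p=955, q=81
  k=6: a=4, p=4044, q=343

4044/343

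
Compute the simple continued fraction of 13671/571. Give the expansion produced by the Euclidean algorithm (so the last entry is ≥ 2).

[23; 1, 16, 3, 3, 3]

13671 = 23×571 + 538
571 = 1×538 + 33
538 = 16×33 + 10
33 = 3×10 + 3
10 = 3×3 + 1
3 = 3×1 + 0  (stop)
So 13671/571 = [23; 1, 16, 3, 3, 3].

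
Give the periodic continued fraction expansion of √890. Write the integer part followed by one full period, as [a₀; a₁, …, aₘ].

a₀ = ⌊√890⌋ = 29.

[29; 1, 4, 1, 58]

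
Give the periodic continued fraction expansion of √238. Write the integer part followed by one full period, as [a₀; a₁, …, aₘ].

a₀ = ⌊√238⌋ = 15.
With m₀=0, d₀=1 and mₖ₊₁ = dₖaₖ − mₖ, dₖ₊₁ = (n − mₖ₊₁²)/dₖ, aₖ₊₁ = ⌊(a₀+mₖ₊₁)/dₖ₊₁⌋:
  k=1: m=15, d=13, a=2
  k=2: m=11, d=9, a=2
  k=3: m=7, d=21, a=1
  k=4: m=14, d=2, a=14
  k=5: m=14, d=21, a=1
  k=6: m=7, d=9, a=2
  k=7: m=11, d=13, a=2
  k=8: m=15, d=1, a=30
d=1 and a=2a₀=30 at k=8, so the next step gives (m, d) = (15, 13) again — its k=1 value — and the period has length 8.

[15; 2, 2, 1, 14, 1, 2, 2, 30]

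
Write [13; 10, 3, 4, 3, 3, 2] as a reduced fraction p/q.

43207/3299

Fold from the inside: start with 2/1.
  3 + 1/2 = 7/2
  3 + 2/7 = 23/7
  4 + 7/23 = 99/23
  3 + 23/99 = 320/99
  10 + 99/320 = 3299/320
  13 + 320/3299 = 43207/3299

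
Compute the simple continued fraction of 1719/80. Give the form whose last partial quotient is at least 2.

[21; 2, 19, 2]

1719 = 21×80 + 39
80 = 2×39 + 2
39 = 19×2 + 1
2 = 2×1 + 0  (stop)
So 1719/80 = [21; 2, 19, 2].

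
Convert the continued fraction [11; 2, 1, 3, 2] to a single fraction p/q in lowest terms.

Using pₖ = aₖpₖ₋₁ + pₖ₋₂ and qₖ = aₖqₖ₋₁ + qₖ₋₂:
  k=0: a=11, p=11, q=1
  k=1: a=2, p=23, q=2
  k=2: a=1, p=34, q=3
  k=3: a=3, p=125, q=11
  k=4: a=2, p=284, q=25

284/25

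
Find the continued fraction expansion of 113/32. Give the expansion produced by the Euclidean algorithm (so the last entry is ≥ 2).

[3; 1, 1, 7, 2]

113 = 3·32 + 17
32 = 1·17 + 15
17 = 1·15 + 2
15 = 7·2 + 1
2 = 2·1 + 0  (stop)
So 113/32 = [3; 1, 1, 7, 2].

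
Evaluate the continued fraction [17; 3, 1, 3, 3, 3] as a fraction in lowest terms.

2797/162

Fold from the inside: start with 3/1.
  3 + 1/3 = 10/3
  3 + 3/10 = 33/10
  1 + 10/33 = 43/33
  3 + 33/43 = 162/43
  17 + 43/162 = 2797/162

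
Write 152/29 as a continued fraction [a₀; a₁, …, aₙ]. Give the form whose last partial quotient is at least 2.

152 = 5·29 + 7
29 = 4·7 + 1
7 = 7·1 + 0  (stop)
So 152/29 = [5; 4, 7].

[5; 4, 7]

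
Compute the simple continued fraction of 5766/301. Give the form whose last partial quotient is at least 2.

[19; 6, 2, 2, 9]

5766 = 19·301 + 47
301 = 6·47 + 19
47 = 2·19 + 9
19 = 2·9 + 1
9 = 9·1 + 0  (stop)
So 5766/301 = [19; 6, 2, 2, 9].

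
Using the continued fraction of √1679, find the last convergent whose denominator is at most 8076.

137719/3361

√1679 = [40; 1, 39, 1, 80, …] (period length 4).
Convergents:
  p_0/q_0 = 40/1
  p_1/q_1 = 41/1
  p_2/q_2 = 1639/40
  p_3/q_3 = 1680/41
  p_4/q_4 = 136039/3320
  p_5/q_5 = 137719/3361
  p_6/q_6 = 5507080/134399
q_5 = 3361 ≤ 8076 < 134399 = q_6, so the answer is 137719/3361.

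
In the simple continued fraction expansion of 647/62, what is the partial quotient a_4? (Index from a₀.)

1

647 = 10·62 + 27   →  a_0 = 10
62 = 2·27 + 8   →  a_1 = 2
27 = 3·8 + 3   →  a_2 = 3
8 = 2·3 + 2   →  a_3 = 2
3 = 1·2 + 1   →  a_4 = 1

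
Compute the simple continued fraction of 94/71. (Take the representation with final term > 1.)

94 = 1·71 + 23
71 = 3·23 + 2
23 = 11·2 + 1
2 = 2·1 + 0  (stop)
So 94/71 = [1; 3, 11, 2].

[1; 3, 11, 2]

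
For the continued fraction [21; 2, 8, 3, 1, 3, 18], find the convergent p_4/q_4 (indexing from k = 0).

1503/70

Using pₖ = aₖpₖ₋₁ + pₖ₋₂, qₖ = aₖqₖ₋₁ + qₖ₋₂ (with p₋₁=1, p₋₂=0, q₋₁=0, q₋₂=1):
  k=0: a=21, p=21, q=1
  k=1: a=2, p=43, q=2
  k=2: a=8, p=365, q=17
  k=3: a=3, p=1138, q=53
  k=4: a=1, p=1503, q=70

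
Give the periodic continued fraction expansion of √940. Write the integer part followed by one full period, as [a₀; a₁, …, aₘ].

a₀ = ⌊√940⌋ = 30.

[30; 1, 1, 1, 14, 1, 1, 1, 60]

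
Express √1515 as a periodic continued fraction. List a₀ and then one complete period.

[38; 1, 11, 1, 76]

a₀ = ⌊√1515⌋ = 38.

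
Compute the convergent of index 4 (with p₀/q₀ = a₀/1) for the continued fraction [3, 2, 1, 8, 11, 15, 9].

967/289

Using pₖ = aₖpₖ₋₁ + pₖ₋₂, qₖ = aₖqₖ₋₁ + qₖ₋₂ (with p₋₁=1, p₋₂=0, q₋₁=0, q₋₂=1):
  k=0: a=3, p=3, q=1
  k=1: a=2, p=7, q=2
  k=2: a=1, p=10, q=3
  k=3: a=8, p=87, q=26
  k=4: a=11, p=967, q=289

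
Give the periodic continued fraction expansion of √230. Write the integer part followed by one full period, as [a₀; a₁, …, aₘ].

[15; 6, 30]

a₀ = ⌊√230⌋ = 15.
With m₀=0, d₀=1 and mₖ₊₁ = dₖaₖ − mₖ, dₖ₊₁ = (n − mₖ₊₁²)/dₖ, aₖ₊₁ = ⌊(a₀+mₖ₊₁)/dₖ₊₁⌋:
  k=1: m=15, d=5, a=6
  k=2: m=15, d=1, a=30
d=1 and a=2a₀=30 at k=2, so the next step gives (m, d) = (15, 5) again — its k=1 value — and the period has length 2.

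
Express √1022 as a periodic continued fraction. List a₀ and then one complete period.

a₀ = ⌊√1022⌋ = 31.

[31; 1, 30, 1, 62]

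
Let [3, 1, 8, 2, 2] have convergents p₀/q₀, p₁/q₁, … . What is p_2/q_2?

35/9

Using pₖ = aₖpₖ₋₁ + pₖ₋₂, qₖ = aₖqₖ₋₁ + qₖ₋₂ (with p₋₁=1, p₋₂=0, q₋₁=0, q₋₂=1):
  k=0: a=3, p=3, q=1
  k=1: a=1, p=4, q=1
  k=2: a=8, p=35, q=9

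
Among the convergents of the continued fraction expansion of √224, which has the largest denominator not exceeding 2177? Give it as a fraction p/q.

√224 = [14; 1, 28, …] (period length 2).
Convergents:
  p_0/q_0 = 14/1
  p_1/q_1 = 15/1
  p_2/q_2 = 434/29
  p_3/q_3 = 449/30
  p_4/q_4 = 13006/869
  p_5/q_5 = 13455/899
  p_6/q_6 = 389746/26041
q_5 = 899 ≤ 2177 < 26041 = q_6, so the answer is 13455/899.

13455/899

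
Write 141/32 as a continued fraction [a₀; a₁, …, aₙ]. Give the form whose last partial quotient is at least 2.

141 = 4·32 + 13
32 = 2·13 + 6
13 = 2·6 + 1
6 = 6·1 + 0  (stop)
So 141/32 = [4; 2, 2, 6].

[4; 2, 2, 6]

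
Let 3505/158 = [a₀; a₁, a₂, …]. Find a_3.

4

3505 = 22·158 + 29   →  a_0 = 22
158 = 5·29 + 13   →  a_1 = 5
29 = 2·13 + 3   →  a_2 = 2
13 = 4·3 + 1   →  a_3 = 4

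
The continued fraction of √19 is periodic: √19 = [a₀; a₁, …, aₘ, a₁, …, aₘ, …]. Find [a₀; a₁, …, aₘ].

a₀ = ⌊√19⌋ = 4.

[4; 2, 1, 3, 1, 2, 8]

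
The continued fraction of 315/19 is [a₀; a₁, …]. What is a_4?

315 = 16·19 + 11   →  a_0 = 16
19 = 1·11 + 8   →  a_1 = 1
11 = 1·8 + 3   →  a_2 = 1
8 = 2·3 + 2   →  a_3 = 2
3 = 1·2 + 1   →  a_4 = 1

1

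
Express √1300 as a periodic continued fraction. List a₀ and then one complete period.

a₀ = ⌊√1300⌋ = 36.
With m₀=0, d₀=1 and mₖ₊₁ = dₖaₖ − mₖ, dₖ₊₁ = (n − mₖ₊₁²)/dₖ, aₖ₊₁ = ⌊(a₀+mₖ₊₁)/dₖ₊₁⌋:
  k=1: m=36, d=4, a=18
  k=2: m=36, d=1, a=72
d=1 and a=2a₀=72 at k=2, so the next step gives (m, d) = (36, 4) again — its k=1 value — and the period has length 2.

[36; 18, 72]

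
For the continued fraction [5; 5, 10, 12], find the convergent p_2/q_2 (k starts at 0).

Using pₖ = aₖpₖ₋₁ + pₖ₋₂, qₖ = aₖqₖ₋₁ + qₖ₋₂ (with p₋₁=1, p₋₂=0, q₋₁=0, q₋₂=1):
  k=0: a=5, p=5, q=1
  k=1: a=5, p=26, q=5
  k=2: a=10, p=265, q=51

265/51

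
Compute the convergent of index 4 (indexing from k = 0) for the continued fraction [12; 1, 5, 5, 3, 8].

Using pₖ = aₖpₖ₋₁ + pₖ₋₂, qₖ = aₖqₖ₋₁ + qₖ₋₂ (with p₋₁=1, p₋₂=0, q₋₁=0, q₋₂=1):
  k=0: a=12, p=12, q=1
  k=1: a=1, p=13, q=1
  k=2: a=5, p=77, q=6
  k=3: a=5, p=398, q=31
  k=4: a=3, p=1271, q=99

1271/99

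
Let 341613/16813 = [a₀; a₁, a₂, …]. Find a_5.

1

341613 = 20·16813 + 5353   →  a_0 = 20
16813 = 3·5353 + 754   →  a_1 = 3
5353 = 7·754 + 75   →  a_2 = 7
754 = 10·75 + 4   →  a_3 = 10
75 = 18·4 + 3   →  a_4 = 18
4 = 1·3 + 1   →  a_5 = 1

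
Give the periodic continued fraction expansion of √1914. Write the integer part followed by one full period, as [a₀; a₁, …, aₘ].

[43; 1, 2, 1, 86]

a₀ = ⌊√1914⌋ = 43.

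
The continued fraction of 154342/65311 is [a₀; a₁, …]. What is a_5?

154342 = 2·65311 + 23720   →  a_0 = 2
65311 = 2·23720 + 17871   →  a_1 = 2
23720 = 1·17871 + 5849   →  a_2 = 1
17871 = 3·5849 + 324   →  a_3 = 3
5849 = 18·324 + 17   →  a_4 = 18
324 = 19·17 + 1   →  a_5 = 19

19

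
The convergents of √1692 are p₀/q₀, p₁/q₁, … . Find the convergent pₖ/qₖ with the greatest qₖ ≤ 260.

√1692 = [41; 7, 2, 7, 82, …] (period length 4).
Convergents:
  p_0/q_0 = 41/1
  p_1/q_1 = 288/7
  p_2/q_2 = 617/15
  p_3/q_3 = 4607/112
  p_4/q_4 = 378391/9199
q_3 = 112 ≤ 260 < 9199 = q_4, so the answer is 4607/112.

4607/112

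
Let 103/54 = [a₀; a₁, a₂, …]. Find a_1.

103 = 1·54 + 49   →  a_0 = 1
54 = 1·49 + 5   →  a_1 = 1

1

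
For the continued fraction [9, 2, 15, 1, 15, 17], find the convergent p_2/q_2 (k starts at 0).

294/31

Using pₖ = aₖpₖ₋₁ + pₖ₋₂, qₖ = aₖqₖ₋₁ + qₖ₋₂ (with p₋₁=1, p₋₂=0, q₋₁=0, q₋₂=1):
  k=0: a=9, p=9, q=1
  k=1: a=2, p=19, q=2
  k=2: a=15, p=294, q=31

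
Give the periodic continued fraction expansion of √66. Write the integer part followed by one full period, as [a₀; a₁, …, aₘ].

a₀ = ⌊√66⌋ = 8.
With m₀=0, d₀=1 and mₖ₊₁ = dₖaₖ − mₖ, dₖ₊₁ = (n − mₖ₊₁²)/dₖ, aₖ₊₁ = ⌊(a₀+mₖ₊₁)/dₖ₊₁⌋:
  k=1: m=8, d=2, a=8
  k=2: m=8, d=1, a=16
d=1 and a=2a₀=16 at k=2, so the next step gives (m, d) = (8, 2) again — its k=1 value — and the period has length 2.

[8; 8, 16]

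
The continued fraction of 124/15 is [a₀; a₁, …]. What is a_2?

1

124 = 8·15 + 4   →  a_0 = 8
15 = 3·4 + 3   →  a_1 = 3
4 = 1·3 + 1   →  a_2 = 1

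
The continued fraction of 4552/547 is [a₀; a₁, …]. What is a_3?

3

4552 = 8·547 + 176   →  a_0 = 8
547 = 3·176 + 19   →  a_1 = 3
176 = 9·19 + 5   →  a_2 = 9
19 = 3·5 + 4   →  a_3 = 3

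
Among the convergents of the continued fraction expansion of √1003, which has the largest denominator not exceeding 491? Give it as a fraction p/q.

9026/285

√1003 = [31; 1, 2, 31, 2, 1, 62, …] (period length 6).
Convergents:
  p_0/q_0 = 31/1
  p_1/q_1 = 32/1
  p_2/q_2 = 95/3
  p_3/q_3 = 2977/94
  p_4/q_4 = 6049/191
  p_5/q_5 = 9026/285
  p_6/q_6 = 565661/17861
q_5 = 285 ≤ 491 < 17861 = q_6, so the answer is 9026/285.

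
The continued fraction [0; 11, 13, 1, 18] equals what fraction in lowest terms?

265/2934

Using pₖ = aₖpₖ₋₁ + pₖ₋₂ and qₖ = aₖqₖ₋₁ + qₖ₋₂:
  k=0: a=0, p=0, q=1
  k=1: a=11, p=1, q=11
  k=2: a=13, p=13, q=144
  k=3: a=1, p=14, q=155
  k=4: a=18, p=265, q=2934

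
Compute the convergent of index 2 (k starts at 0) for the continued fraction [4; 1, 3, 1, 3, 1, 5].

Using pₖ = aₖpₖ₋₁ + pₖ₋₂, qₖ = aₖqₖ₋₁ + qₖ₋₂ (with p₋₁=1, p₋₂=0, q₋₁=0, q₋₂=1):
  k=0: a=4, p=4, q=1
  k=1: a=1, p=5, q=1
  k=2: a=3, p=19, q=4

19/4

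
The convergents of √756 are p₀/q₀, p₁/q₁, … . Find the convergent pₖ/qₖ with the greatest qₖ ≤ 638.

√756 = [27; 2, 54, …] (period length 2).
Convergents:
  p_0/q_0 = 27/1
  p_1/q_1 = 55/2
  p_2/q_2 = 2997/109
  p_3/q_3 = 6049/220
  p_4/q_4 = 329643/11989
q_3 = 220 ≤ 638 < 11989 = q_4, so the answer is 6049/220.

6049/220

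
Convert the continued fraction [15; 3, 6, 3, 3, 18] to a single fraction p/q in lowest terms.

55783/3642

Using pₖ = aₖpₖ₋₁ + pₖ₋₂ and qₖ = aₖqₖ₋₁ + qₖ₋₂:
  k=0: a=15, p=15, q=1
  k=1: a=3, p=46, q=3
  k=2: a=6, p=291, q=19
  k=3: a=3, p=919, q=60
  k=4: a=3, p=3048, q=199
  k=5: a=18, p=55783, q=3642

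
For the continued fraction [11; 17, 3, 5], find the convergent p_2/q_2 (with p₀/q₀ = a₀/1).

575/52

Using pₖ = aₖpₖ₋₁ + pₖ₋₂, qₖ = aₖqₖ₋₁ + qₖ₋₂ (with p₋₁=1, p₋₂=0, q₋₁=0, q₋₂=1):
  k=0: a=11, p=11, q=1
  k=1: a=17, p=188, q=17
  k=2: a=3, p=575, q=52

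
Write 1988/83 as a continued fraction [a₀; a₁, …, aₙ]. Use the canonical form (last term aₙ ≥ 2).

1988 = 23*83 + 79
83 = 1*79 + 4
79 = 19*4 + 3
4 = 1*3 + 1
3 = 3*1 + 0  (stop)
So 1988/83 = [23; 1, 19, 1, 3].

[23; 1, 19, 1, 3]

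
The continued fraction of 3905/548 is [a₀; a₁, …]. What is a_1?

7

3905 = 7·548 + 69   →  a_0 = 7
548 = 7·69 + 65   →  a_1 = 7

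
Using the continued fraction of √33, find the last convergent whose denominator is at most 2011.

√33 = [5; 1, 2, 1, 10, …] (period length 4).
Convergents:
  p_0/q_0 = 5/1
  p_1/q_1 = 6/1
  p_2/q_2 = 17/3
  p_3/q_3 = 23/4
  p_4/q_4 = 247/43
  p_5/q_5 = 270/47
  p_6/q_6 = 787/137
  p_7/q_7 = 1057/184
  p_8/q_8 = 11357/1977
  p_9/q_9 = 12414/2161
q_8 = 1977 ≤ 2011 < 2161 = q_9, so the answer is 11357/1977.

11357/1977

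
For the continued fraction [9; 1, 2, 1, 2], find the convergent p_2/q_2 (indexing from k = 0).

29/3

Using pₖ = aₖpₖ₋₁ + pₖ₋₂, qₖ = aₖqₖ₋₁ + qₖ₋₂ (with p₋₁=1, p₋₂=0, q₋₁=0, q₋₂=1):
  k=0: a=9, p=9, q=1
  k=1: a=1, p=10, q=1
  k=2: a=2, p=29, q=3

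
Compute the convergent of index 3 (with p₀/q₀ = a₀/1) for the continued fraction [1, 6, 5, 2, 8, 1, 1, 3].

Using pₖ = aₖpₖ₋₁ + pₖ₋₂, qₖ = aₖqₖ₋₁ + qₖ₋₂ (with p₋₁=1, p₋₂=0, q₋₁=0, q₋₂=1):
  k=0: a=1, p=1, q=1
  k=1: a=6, p=7, q=6
  k=2: a=5, p=36, q=31
  k=3: a=2, p=79, q=68

79/68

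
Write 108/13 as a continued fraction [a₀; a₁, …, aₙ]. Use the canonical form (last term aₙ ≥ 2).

108 = 8·13 + 4
13 = 3·4 + 1
4 = 4·1 + 0  (stop)
So 108/13 = [8; 3, 4].

[8; 3, 4]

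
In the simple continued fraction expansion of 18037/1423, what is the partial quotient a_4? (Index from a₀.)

18037 = 12·1423 + 961   →  a_0 = 12
1423 = 1·961 + 462   →  a_1 = 1
961 = 2·462 + 37   →  a_2 = 2
462 = 12·37 + 18   →  a_3 = 12
37 = 2·18 + 1   →  a_4 = 2

2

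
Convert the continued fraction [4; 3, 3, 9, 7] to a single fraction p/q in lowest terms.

2843/661

Fold from the inside: start with 7/1.
  9 + 1/7 = 64/7
  3 + 7/64 = 199/64
  3 + 64/199 = 661/199
  4 + 199/661 = 2843/661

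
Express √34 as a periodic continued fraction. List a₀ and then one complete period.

[5; 1, 4, 1, 10]

a₀ = ⌊√34⌋ = 5.
With m₀=0, d₀=1 and mₖ₊₁ = dₖaₖ − mₖ, dₖ₊₁ = (n − mₖ₊₁²)/dₖ, aₖ₊₁ = ⌊(a₀+mₖ₊₁)/dₖ₊₁⌋:
  k=1: m=5, d=9, a=1
  k=2: m=4, d=2, a=4
  k=3: m=4, d=9, a=1
  k=4: m=5, d=1, a=10
d=1 and a=2a₀=10 at k=4, so the next step gives (m, d) = (5, 9) again — its k=1 value — and the period has length 4.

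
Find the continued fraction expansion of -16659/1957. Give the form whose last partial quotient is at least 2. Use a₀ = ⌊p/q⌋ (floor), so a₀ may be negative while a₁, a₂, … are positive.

-16659 = -9*1957 + 954
1957 = 2*954 + 49
954 = 19*49 + 23
49 = 2*23 + 3
23 = 7*3 + 2
3 = 1*2 + 1
2 = 2*1 + 0  (stop)
So -16659/1957 = [-9; 2, 19, 2, 7, 1, 2].

[-9; 2, 19, 2, 7, 1, 2]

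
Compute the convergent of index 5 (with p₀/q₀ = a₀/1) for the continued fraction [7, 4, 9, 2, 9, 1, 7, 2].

Using pₖ = aₖpₖ₋₁ + pₖ₋₂, qₖ = aₖqₖ₋₁ + qₖ₋₂ (with p₋₁=1, p₋₂=0, q₋₁=0, q₋₂=1):
  k=0: a=7, p=7, q=1
  k=1: a=4, p=29, q=4
  k=2: a=9, p=268, q=37
  k=3: a=2, p=565, q=78
  k=4: a=9, p=5353, q=739
  k=5: a=1, p=5918, q=817

5918/817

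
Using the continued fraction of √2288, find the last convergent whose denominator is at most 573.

√2288 = [47; 1, 4, 1, 94, …] (period length 4).
Convergents:
  p_0/q_0 = 47/1
  p_1/q_1 = 48/1
  p_2/q_2 = 239/5
  p_3/q_3 = 287/6
  p_4/q_4 = 27217/569
  p_5/q_5 = 27504/575
q_4 = 569 ≤ 573 < 575 = q_5, so the answer is 27217/569.

27217/569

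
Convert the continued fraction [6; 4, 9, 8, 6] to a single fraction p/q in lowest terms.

Using pₖ = aₖpₖ₋₁ + pₖ₋₂ and qₖ = aₖqₖ₋₁ + qₖ₋₂:
  k=0: a=6, p=6, q=1
  k=1: a=4, p=25, q=4
  k=2: a=9, p=231, q=37
  k=3: a=8, p=1873, q=300
  k=4: a=6, p=11469, q=1837

11469/1837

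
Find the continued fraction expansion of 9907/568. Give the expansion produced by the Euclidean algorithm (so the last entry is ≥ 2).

[17; 2, 3, 1, 4, 13]

9907 = 17×568 + 251
568 = 2×251 + 66
251 = 3×66 + 53
66 = 1×53 + 13
53 = 4×13 + 1
13 = 13×1 + 0  (stop)
So 9907/568 = [17; 2, 3, 1, 4, 13].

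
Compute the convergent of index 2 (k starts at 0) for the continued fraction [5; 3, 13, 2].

Using pₖ = aₖpₖ₋₁ + pₖ₋₂, qₖ = aₖqₖ₋₁ + qₖ₋₂ (with p₋₁=1, p₋₂=0, q₋₁=0, q₋₂=1):
  k=0: a=5, p=5, q=1
  k=1: a=3, p=16, q=3
  k=2: a=13, p=213, q=40

213/40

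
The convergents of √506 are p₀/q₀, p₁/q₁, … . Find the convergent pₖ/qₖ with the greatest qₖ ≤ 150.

2002/89

√506 = [22; 2, 44, …] (period length 2).
Convergents:
  p_0/q_0 = 22/1
  p_1/q_1 = 45/2
  p_2/q_2 = 2002/89
  p_3/q_3 = 4049/180
q_2 = 89 ≤ 150 < 180 = q_3, so the answer is 2002/89.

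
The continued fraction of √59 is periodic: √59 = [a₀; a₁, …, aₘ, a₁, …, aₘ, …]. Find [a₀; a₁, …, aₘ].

a₀ = ⌊√59⌋ = 7.
With m₀=0, d₀=1 and mₖ₊₁ = dₖaₖ − mₖ, dₖ₊₁ = (n − mₖ₊₁²)/dₖ, aₖ₊₁ = ⌊(a₀+mₖ₊₁)/dₖ₊₁⌋:
  k=1: m=7, d=10, a=1
  k=2: m=3, d=5, a=2
  k=3: m=7, d=2, a=7
  k=4: m=7, d=5, a=2
  k=5: m=3, d=10, a=1
  k=6: m=7, d=1, a=14
d=1 and a=2a₀=14 at k=6, so the next step gives (m, d) = (7, 10) again — its k=1 value — and the period has length 6.

[7; 1, 2, 7, 2, 1, 14]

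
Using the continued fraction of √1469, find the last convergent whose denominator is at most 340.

√1469 = [38; 3, 18, 1, 4, 1, 18, 3, 76, …] (period length 8).
Convergents:
  p_0/q_0 = 38/1
  p_1/q_1 = 115/3
  p_2/q_2 = 2108/55
  p_3/q_3 = 2223/58
  p_4/q_4 = 11000/287
  p_5/q_5 = 13223/345
q_4 = 287 ≤ 340 < 345 = q_5, so the answer is 11000/287.

11000/287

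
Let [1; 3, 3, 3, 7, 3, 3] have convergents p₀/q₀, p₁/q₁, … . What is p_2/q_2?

Using pₖ = aₖpₖ₋₁ + pₖ₋₂, qₖ = aₖqₖ₋₁ + qₖ₋₂ (with p₋₁=1, p₋₂=0, q₋₁=0, q₋₂=1):
  k=0: a=1, p=1, q=1
  k=1: a=3, p=4, q=3
  k=2: a=3, p=13, q=10

13/10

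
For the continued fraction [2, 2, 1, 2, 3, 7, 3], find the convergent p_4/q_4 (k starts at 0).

64/27

Using pₖ = aₖpₖ₋₁ + pₖ₋₂, qₖ = aₖqₖ₋₁ + qₖ₋₂ (with p₋₁=1, p₋₂=0, q₋₁=0, q₋₂=1):
  k=0: a=2, p=2, q=1
  k=1: a=2, p=5, q=2
  k=2: a=1, p=7, q=3
  k=3: a=2, p=19, q=8
  k=4: a=3, p=64, q=27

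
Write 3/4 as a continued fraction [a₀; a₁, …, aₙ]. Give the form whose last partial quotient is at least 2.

[0; 1, 3]

3 = 0*4 + 3
4 = 1*3 + 1
3 = 3*1 + 0  (stop)
So 3/4 = [0; 1, 3].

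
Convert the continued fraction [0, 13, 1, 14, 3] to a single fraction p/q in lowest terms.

Fold from the inside: start with 3/1.
  14 + 1/3 = 43/3
  1 + 3/43 = 46/43
  13 + 43/46 = 641/46
  0 + 46/641 = 46/641

46/641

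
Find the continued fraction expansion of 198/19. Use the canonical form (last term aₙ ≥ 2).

198 = 10*19 + 8
19 = 2*8 + 3
8 = 2*3 + 2
3 = 1*2 + 1
2 = 2*1 + 0  (stop)
So 198/19 = [10; 2, 2, 1, 2].

[10; 2, 2, 1, 2]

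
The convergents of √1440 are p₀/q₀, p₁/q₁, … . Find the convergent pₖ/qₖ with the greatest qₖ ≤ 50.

√1440 = [37; 1, 17, 1, 74, …] (period length 4).
Convergents:
  p_0/q_0 = 37/1
  p_1/q_1 = 38/1
  p_2/q_2 = 683/18
  p_3/q_3 = 721/19
  p_4/q_4 = 54037/1424
q_3 = 19 ≤ 50 < 1424 = q_4, so the answer is 721/19.

721/19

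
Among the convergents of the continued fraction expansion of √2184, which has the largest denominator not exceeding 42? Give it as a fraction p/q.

√2184 = [46; 1, 2, 1, 2, 1, 92, …] (period length 6).
Convergents:
  p_0/q_0 = 46/1
  p_1/q_1 = 47/1
  p_2/q_2 = 140/3
  p_3/q_3 = 187/4
  p_4/q_4 = 514/11
  p_5/q_5 = 701/15
  p_6/q_6 = 65006/1391
q_5 = 15 ≤ 42 < 1391 = q_6, so the answer is 701/15.

701/15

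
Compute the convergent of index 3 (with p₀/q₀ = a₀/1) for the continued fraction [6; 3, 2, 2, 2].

107/17

Using pₖ = aₖpₖ₋₁ + pₖ₋₂, qₖ = aₖqₖ₋₁ + qₖ₋₂ (with p₋₁=1, p₋₂=0, q₋₁=0, q₋₂=1):
  k=0: a=6, p=6, q=1
  k=1: a=3, p=19, q=3
  k=2: a=2, p=44, q=7
  k=3: a=2, p=107, q=17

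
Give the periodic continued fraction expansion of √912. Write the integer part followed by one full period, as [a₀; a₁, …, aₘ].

a₀ = ⌊√912⌋ = 30.
With m₀=0, d₀=1 and mₖ₊₁ = dₖaₖ − mₖ, dₖ₊₁ = (n − mₖ₊₁²)/dₖ, aₖ₊₁ = ⌊(a₀+mₖ₊₁)/dₖ₊₁⌋:
  k=1: m=30, d=12, a=5
  k=2: m=30, d=1, a=60
d=1 and a=2a₀=60 at k=2, so the next step gives (m, d) = (30, 12) again — its k=1 value — and the period has length 2.

[30; 5, 60]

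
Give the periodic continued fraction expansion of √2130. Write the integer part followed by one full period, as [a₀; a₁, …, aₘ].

a₀ = ⌊√2130⌋ = 46.
With m₀=0, d₀=1 and mₖ₊₁ = dₖaₖ − mₖ, dₖ₊₁ = (n − mₖ₊₁²)/dₖ, aₖ₊₁ = ⌊(a₀+mₖ₊₁)/dₖ₊₁⌋:
  k=1: m=46, d=14, a=6
  k=2: m=38, d=49, a=1
  k=3: m=11, d=41, a=1
  k=4: m=30, d=30, a=2
  k=5: m=30, d=41, a=1
  k=6: m=11, d=49, a=1
  k=7: m=38, d=14, a=6
  k=8: m=46, d=1, a=92
d=1 and a=2a₀=92 at k=8, so the next step gives (m, d) = (46, 14) again — its k=1 value — and the period has length 8.

[46; 6, 1, 1, 2, 1, 1, 6, 92]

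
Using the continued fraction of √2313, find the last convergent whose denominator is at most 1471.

√2313 = [48; 10, 1, 2, 10, 2, 1, 10, 96, …] (period length 8).
Convergents:
  p_0/q_0 = 48/1
  p_1/q_1 = 481/10
  p_2/q_2 = 529/11
  p_3/q_3 = 1539/32
  p_4/q_4 = 15919/331
  p_5/q_5 = 33377/694
  p_6/q_6 = 49296/1025
  p_7/q_7 = 526337/10944
q_6 = 1025 ≤ 1471 < 10944 = q_7, so the answer is 49296/1025.

49296/1025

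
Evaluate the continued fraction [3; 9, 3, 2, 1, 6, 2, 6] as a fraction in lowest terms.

Using pₖ = aₖpₖ₋₁ + pₖ₋₂ and qₖ = aₖqₖ₋₁ + qₖ₋₂:
  k=0: a=3, p=3, q=1
  k=1: a=9, p=28, q=9
  k=2: a=3, p=87, q=28
  k=3: a=2, p=202, q=65
  k=4: a=1, p=289, q=93
  k=5: a=6, p=1936, q=623
  k=6: a=2, p=4161, q=1339
  k=7: a=6, p=26902, q=8657

26902/8657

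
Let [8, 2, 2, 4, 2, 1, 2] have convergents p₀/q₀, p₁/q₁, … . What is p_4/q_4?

412/49

Using pₖ = aₖpₖ₋₁ + pₖ₋₂, qₖ = aₖqₖ₋₁ + qₖ₋₂ (with p₋₁=1, p₋₂=0, q₋₁=0, q₋₂=1):
  k=0: a=8, p=8, q=1
  k=1: a=2, p=17, q=2
  k=2: a=2, p=42, q=5
  k=3: a=4, p=185, q=22
  k=4: a=2, p=412, q=49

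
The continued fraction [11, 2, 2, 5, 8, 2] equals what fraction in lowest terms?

5350/469

Using pₖ = aₖpₖ₋₁ + pₖ₋₂ and qₖ = aₖqₖ₋₁ + qₖ₋₂:
  k=0: a=11, p=11, q=1
  k=1: a=2, p=23, q=2
  k=2: a=2, p=57, q=5
  k=3: a=5, p=308, q=27
  k=4: a=8, p=2521, q=221
  k=5: a=2, p=5350, q=469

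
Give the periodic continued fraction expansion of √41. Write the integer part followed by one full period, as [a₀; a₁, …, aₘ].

[6; 2, 2, 12]

a₀ = ⌊√41⌋ = 6.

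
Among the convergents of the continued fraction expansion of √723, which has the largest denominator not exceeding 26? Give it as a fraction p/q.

242/9

√723 = [26; 1, 7, 1, 52, …] (period length 4).
Convergents:
  p_0/q_0 = 26/1
  p_1/q_1 = 27/1
  p_2/q_2 = 215/8
  p_3/q_3 = 242/9
  p_4/q_4 = 12799/476
q_3 = 9 ≤ 26 < 476 = q_4, so the answer is 242/9.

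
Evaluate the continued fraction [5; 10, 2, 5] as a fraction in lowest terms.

Using pₖ = aₖpₖ₋₁ + pₖ₋₂ and qₖ = aₖqₖ₋₁ + qₖ₋₂:
  k=0: a=5, p=5, q=1
  k=1: a=10, p=51, q=10
  k=2: a=2, p=107, q=21
  k=3: a=5, p=586, q=115

586/115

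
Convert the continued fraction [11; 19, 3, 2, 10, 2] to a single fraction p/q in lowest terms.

32614/2951

Fold from the inside: start with 2/1.
  10 + 1/2 = 21/2
  2 + 2/21 = 44/21
  3 + 21/44 = 153/44
  19 + 44/153 = 2951/153
  11 + 153/2951 = 32614/2951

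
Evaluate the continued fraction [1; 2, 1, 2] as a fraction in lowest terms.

Using pₖ = aₖpₖ₋₁ + pₖ₋₂ and qₖ = aₖqₖ₋₁ + qₖ₋₂:
  k=0: a=1, p=1, q=1
  k=1: a=2, p=3, q=2
  k=2: a=1, p=4, q=3
  k=3: a=2, p=11, q=8

11/8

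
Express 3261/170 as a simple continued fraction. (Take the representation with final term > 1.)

[19; 5, 2, 15]

3261 = 19*170 + 31
170 = 5*31 + 15
31 = 2*15 + 1
15 = 15*1 + 0  (stop)
So 3261/170 = [19; 5, 2, 15].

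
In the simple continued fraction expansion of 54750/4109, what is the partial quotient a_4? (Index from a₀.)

54750 = 13·4109 + 1333   →  a_0 = 13
4109 = 3·1333 + 110   →  a_1 = 3
1333 = 12·110 + 13   →  a_2 = 12
110 = 8·13 + 6   →  a_3 = 8
13 = 2·6 + 1   →  a_4 = 2

2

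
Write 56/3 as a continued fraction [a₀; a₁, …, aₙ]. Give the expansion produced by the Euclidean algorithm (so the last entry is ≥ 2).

56 = 18*3 + 2
3 = 1*2 + 1
2 = 2*1 + 0  (stop)
So 56/3 = [18; 1, 2].

[18; 1, 2]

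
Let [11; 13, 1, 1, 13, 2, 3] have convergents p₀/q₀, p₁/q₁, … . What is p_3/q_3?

Using pₖ = aₖpₖ₋₁ + pₖ₋₂, qₖ = aₖqₖ₋₁ + qₖ₋₂ (with p₋₁=1, p₋₂=0, q₋₁=0, q₋₂=1):
  k=0: a=11, p=11, q=1
  k=1: a=13, p=144, q=13
  k=2: a=1, p=155, q=14
  k=3: a=1, p=299, q=27

299/27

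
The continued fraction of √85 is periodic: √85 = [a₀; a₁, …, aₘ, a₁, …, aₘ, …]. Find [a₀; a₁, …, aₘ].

a₀ = ⌊√85⌋ = 9.
With m₀=0, d₀=1 and mₖ₊₁ = dₖaₖ − mₖ, dₖ₊₁ = (n − mₖ₊₁²)/dₖ, aₖ₊₁ = ⌊(a₀+mₖ₊₁)/dₖ₊₁⌋:
  k=1: m=9, d=4, a=4
  k=2: m=7, d=9, a=1
  k=3: m=2, d=9, a=1
  k=4: m=7, d=4, a=4
  k=5: m=9, d=1, a=18
d=1 and a=2a₀=18 at k=5, so the next step gives (m, d) = (9, 4) again — its k=1 value — and the period has length 5.

[9; 4, 1, 1, 4, 18]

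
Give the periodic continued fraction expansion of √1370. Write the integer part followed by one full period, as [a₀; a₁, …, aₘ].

[37; 74]

a₀ = ⌊√1370⌋ = 37.
With m₀=0, d₀=1 and mₖ₊₁ = dₖaₖ − mₖ, dₖ₊₁ = (n − mₖ₊₁²)/dₖ, aₖ₊₁ = ⌊(a₀+mₖ₊₁)/dₖ₊₁⌋:
  k=1: m=37, d=1, a=74
d=1 and a=2a₀=74 at k=1, so the next step gives (m, d) = (37, 1) again — its k=1 value — and the period has length 1.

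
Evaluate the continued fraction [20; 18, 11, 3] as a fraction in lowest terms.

12334/615

Using pₖ = aₖpₖ₋₁ + pₖ₋₂ and qₖ = aₖqₖ₋₁ + qₖ₋₂:
  k=0: a=20, p=20, q=1
  k=1: a=18, p=361, q=18
  k=2: a=11, p=3991, q=199
  k=3: a=3, p=12334, q=615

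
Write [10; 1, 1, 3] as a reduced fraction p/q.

Using pₖ = aₖpₖ₋₁ + pₖ₋₂ and qₖ = aₖqₖ₋₁ + qₖ₋₂:
  k=0: a=10, p=10, q=1
  k=1: a=1, p=11, q=1
  k=2: a=1, p=21, q=2
  k=3: a=3, p=74, q=7

74/7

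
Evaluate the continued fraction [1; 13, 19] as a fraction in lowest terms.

267/248

Fold from the inside: start with 19/1.
  13 + 1/19 = 248/19
  1 + 19/248 = 267/248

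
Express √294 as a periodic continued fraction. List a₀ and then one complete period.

[17; 6, 1, 4, 1, 6, 34]

a₀ = ⌊√294⌋ = 17.
With m₀=0, d₀=1 and mₖ₊₁ = dₖaₖ − mₖ, dₖ₊₁ = (n − mₖ₊₁²)/dₖ, aₖ₊₁ = ⌊(a₀+mₖ₊₁)/dₖ₊₁⌋:
  k=1: m=17, d=5, a=6
  k=2: m=13, d=25, a=1
  k=3: m=12, d=6, a=4
  k=4: m=12, d=25, a=1
  k=5: m=13, d=5, a=6
  k=6: m=17, d=1, a=34
d=1 and a=2a₀=34 at k=6, so the next step gives (m, d) = (17, 5) again — its k=1 value — and the period has length 6.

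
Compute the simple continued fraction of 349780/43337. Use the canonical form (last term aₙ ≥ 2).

[8; 14, 19, 6, 2, 3, 1, 2]

349780 = 8×43337 + 3084
43337 = 14×3084 + 161
3084 = 19×161 + 25
161 = 6×25 + 11
25 = 2×11 + 3
11 = 3×3 + 2
3 = 1×2 + 1
2 = 2×1 + 0  (stop)
So 349780/43337 = [8; 14, 19, 6, 2, 3, 1, 2].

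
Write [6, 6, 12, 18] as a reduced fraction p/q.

Fold from the inside: start with 18/1.
  12 + 1/18 = 217/18
  6 + 18/217 = 1320/217
  6 + 217/1320 = 8137/1320

8137/1320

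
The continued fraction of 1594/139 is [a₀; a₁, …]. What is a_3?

1594 = 11·139 + 65   →  a_0 = 11
139 = 2·65 + 9   →  a_1 = 2
65 = 7·9 + 2   →  a_2 = 7
9 = 4·2 + 1   →  a_3 = 4

4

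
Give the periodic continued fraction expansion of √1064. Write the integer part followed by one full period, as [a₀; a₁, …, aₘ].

[32; 1, 1, 1, 1, 1, 1, 1, 64]

a₀ = ⌊√1064⌋ = 32.
With m₀=0, d₀=1 and mₖ₊₁ = dₖaₖ − mₖ, dₖ₊₁ = (n − mₖ₊₁²)/dₖ, aₖ₊₁ = ⌊(a₀+mₖ₊₁)/dₖ₊₁⌋:
  k=1: m=32, d=40, a=1
  k=2: m=8, d=25, a=1
  k=3: m=17, d=31, a=1
  k=4: m=14, d=28, a=1
  k=5: m=14, d=31, a=1
  k=6: m=17, d=25, a=1
  k=7: m=8, d=40, a=1
  k=8: m=32, d=1, a=64
d=1 and a=2a₀=64 at k=8, so the next step gives (m, d) = (32, 40) again — its k=1 value — and the period has length 8.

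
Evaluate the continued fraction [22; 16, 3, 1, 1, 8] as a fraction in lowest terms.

21554/977

Fold from the inside: start with 8/1.
  1 + 1/8 = 9/8
  1 + 8/9 = 17/9
  3 + 9/17 = 60/17
  16 + 17/60 = 977/60
  22 + 60/977 = 21554/977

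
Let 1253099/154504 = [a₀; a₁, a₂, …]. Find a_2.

18

1253099 = 8·154504 + 17067   →  a_0 = 8
154504 = 9·17067 + 901   →  a_1 = 9
17067 = 18·901 + 849   →  a_2 = 18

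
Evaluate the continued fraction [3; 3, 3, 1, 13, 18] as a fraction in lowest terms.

Fold from the inside: start with 18/1.
  13 + 1/18 = 235/18
  1 + 18/235 = 253/235
  3 + 235/253 = 994/253
  3 + 253/994 = 3235/994
  3 + 994/3235 = 10699/3235

10699/3235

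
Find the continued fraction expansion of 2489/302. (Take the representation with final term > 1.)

2489 = 8*302 + 73
302 = 4*73 + 10
73 = 7*10 + 3
10 = 3*3 + 1
3 = 3*1 + 0  (stop)
So 2489/302 = [8; 4, 7, 3, 3].

[8; 4, 7, 3, 3]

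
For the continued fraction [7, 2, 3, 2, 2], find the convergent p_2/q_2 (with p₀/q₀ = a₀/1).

52/7

Using pₖ = aₖpₖ₋₁ + pₖ₋₂, qₖ = aₖqₖ₋₁ + qₖ₋₂ (with p₋₁=1, p₋₂=0, q₋₁=0, q₋₂=1):
  k=0: a=7, p=7, q=1
  k=1: a=2, p=15, q=2
  k=2: a=3, p=52, q=7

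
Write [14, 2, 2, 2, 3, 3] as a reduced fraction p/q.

1946/135

Fold from the inside: start with 3/1.
  3 + 1/3 = 10/3
  2 + 3/10 = 23/10
  2 + 10/23 = 56/23
  2 + 23/56 = 135/56
  14 + 56/135 = 1946/135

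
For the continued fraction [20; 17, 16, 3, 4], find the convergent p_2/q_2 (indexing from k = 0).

Using pₖ = aₖpₖ₋₁ + pₖ₋₂, qₖ = aₖqₖ₋₁ + qₖ₋₂ (with p₋₁=1, p₋₂=0, q₋₁=0, q₋₂=1):
  k=0: a=20, p=20, q=1
  k=1: a=17, p=341, q=17
  k=2: a=16, p=5476, q=273

5476/273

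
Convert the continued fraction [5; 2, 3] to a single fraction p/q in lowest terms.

38/7

Fold from the inside: start with 3/1.
  2 + 1/3 = 7/3
  5 + 3/7 = 38/7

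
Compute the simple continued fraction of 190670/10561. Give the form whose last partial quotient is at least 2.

190670 = 18×10561 + 572
10561 = 18×572 + 265
572 = 2×265 + 42
265 = 6×42 + 13
42 = 3×13 + 3
13 = 4×3 + 1
3 = 3×1 + 0  (stop)
So 190670/10561 = [18; 18, 2, 6, 3, 4, 3].

[18; 18, 2, 6, 3, 4, 3]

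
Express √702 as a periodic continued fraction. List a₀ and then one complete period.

[26; 2, 52]

a₀ = ⌊√702⌋ = 26.
With m₀=0, d₀=1 and mₖ₊₁ = dₖaₖ − mₖ, dₖ₊₁ = (n − mₖ₊₁²)/dₖ, aₖ₊₁ = ⌊(a₀+mₖ₊₁)/dₖ₊₁⌋:
  k=1: m=26, d=26, a=2
  k=2: m=26, d=1, a=52
d=1 and a=2a₀=52 at k=2, so the next step gives (m, d) = (26, 26) again — its k=1 value — and the period has length 2.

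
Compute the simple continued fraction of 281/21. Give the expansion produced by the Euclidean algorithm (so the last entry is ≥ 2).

[13; 2, 1, 1, 1, 2]

281 = 13·21 + 8
21 = 2·8 + 5
8 = 1·5 + 3
5 = 1·3 + 2
3 = 1·2 + 1
2 = 2·1 + 0  (stop)
So 281/21 = [13; 2, 1, 1, 1, 2].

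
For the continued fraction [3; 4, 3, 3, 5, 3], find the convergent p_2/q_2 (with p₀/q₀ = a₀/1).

42/13

Using pₖ = aₖpₖ₋₁ + pₖ₋₂, qₖ = aₖqₖ₋₁ + qₖ₋₂ (with p₋₁=1, p₋₂=0, q₋₁=0, q₋₂=1):
  k=0: a=3, p=3, q=1
  k=1: a=4, p=13, q=4
  k=2: a=3, p=42, q=13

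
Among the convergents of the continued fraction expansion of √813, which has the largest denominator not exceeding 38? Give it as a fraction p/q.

1055/37

√813 = [28; 1, 1, 18, 1, 1, 56, …] (period length 6).
Convergents:
  p_0/q_0 = 28/1
  p_1/q_1 = 29/1
  p_2/q_2 = 57/2
  p_3/q_3 = 1055/37
  p_4/q_4 = 1112/39
q_3 = 37 ≤ 38 < 39 = q_4, so the answer is 1055/37.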